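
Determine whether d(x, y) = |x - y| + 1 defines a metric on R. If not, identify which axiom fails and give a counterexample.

No. d fails identity of indiscernibles (specifically d(x,x) = 0): d(-3, -3) = |-3 - (-3)| + 1 = 0 + 1 = 1 ≠ 0.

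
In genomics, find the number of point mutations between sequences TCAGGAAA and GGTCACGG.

Differing positions: 1, 2, 3, 4, 5, 6, 7, 8. Hamming distance = 8.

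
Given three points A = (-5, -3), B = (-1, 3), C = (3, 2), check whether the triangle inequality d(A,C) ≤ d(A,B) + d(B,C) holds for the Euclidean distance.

d(A,B) = √(4² + 6²) = √52 ≈ 7.2111, d(B,C) = √(4² + 1²) = √17 ≈ 4.1231, d(A,C) = √(8² + 5²) = √89 ≈ 9.434.
d(A,C) ≈ 9.434 ≤ 7.2111 + 4.1231 = 11.3342. Triangle inequality is satisfied.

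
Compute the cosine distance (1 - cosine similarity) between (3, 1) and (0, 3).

With u = (3, 1), v = (0, 3):
u·v = 3·0 + 1·3 = 0 + 3 = 3.
|u| = √(3² + 1²) = √10, |v| = √(0² + 3²) = √9, so |u||v| = √(10·9) = √90.
cos θ = (u·v)/(|u||v|) = 3/√90 ≈ 0.3162
Cosine distance = 1 - cos θ ≈ 1 - 0.3162 = 0.6838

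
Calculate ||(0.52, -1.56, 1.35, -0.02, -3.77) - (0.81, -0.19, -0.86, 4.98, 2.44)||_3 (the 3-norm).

(Σ|x_i - y_i|^3)^(1/3) = (|0.52 - 0.81|^3 + |-1.56 - (-0.19)|^3 + |1.35 - (-0.86)|^3 + |-0.02 - 4.98|^3 + |-3.77 - 2.44|^3)^(1/3)
= (0.29^3 + 1.37^3 + 2.21^3 + 5^3 + 6.21^3)^(1/3) ≈ (0.0244 + 2.5714 + 10.7939 + 125 + 239.4831)^(1/3) = (377.8728)^(1/3) ≈ 7.2296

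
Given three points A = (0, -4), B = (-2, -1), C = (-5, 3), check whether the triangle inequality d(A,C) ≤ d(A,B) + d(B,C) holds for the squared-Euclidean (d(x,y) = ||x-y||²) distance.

d(A,B) = 2² + 3² = 13, d(B,C) = 3² + 4² = 25, d(A,C) = 5² + 7² = 74.
d(A,C) = 74 > 13 + 25 = 38. Triangle inequality is VIOLATED. (Squared-Euclidean is not a metric — this is a counterexample.)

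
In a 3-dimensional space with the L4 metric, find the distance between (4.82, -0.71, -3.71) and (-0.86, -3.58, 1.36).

(Σ|x_i - y_i|^4)^(1/4) = (|4.82 - (-0.86)|^4 + |-0.71 - (-3.58)|^4 + |-3.71 - 1.36|^4)^(1/4)
= (5.68^4 + 2.87^4 + 5.07^4)^(1/4) ≈ (1040.8625 + 67.8465 + 660.7419)^(1/4) = (1769.4509)^(1/4) ≈ 6.4857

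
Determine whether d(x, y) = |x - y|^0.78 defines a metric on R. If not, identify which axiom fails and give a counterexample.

Yes. With 0 < p = 0.78 ≤ 1, d(x,y) = |x-y|^0.78 is a metric on R. Non-negativity and symmetry are immediate; |x-y|^0.78 = 0 ⟺ |x-y| = 0 ⟺ x = y. For the triangle inequality, the function t ↦ t^0.78 is subadditive on [0,∞) when p ≤ 1, so |x-z|^0.78 ≤ (|x-y| + |y-z|)^0.78 ≤ |x-y|^0.78 + |y-z|^0.78.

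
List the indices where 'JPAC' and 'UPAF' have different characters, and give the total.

Differing positions: 1, 4. Hamming distance = 2.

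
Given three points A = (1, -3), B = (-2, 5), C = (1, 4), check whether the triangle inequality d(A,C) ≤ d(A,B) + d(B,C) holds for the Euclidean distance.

d(A,B) = √(3² + 8²) = √73 ≈ 8.544, d(B,C) = √(3² + 1²) = √10 ≈ 3.1623, d(A,C) = √(0² + 7²) = √49 = 7.
d(A,C) = 7 ≤ 8.544 + 3.1623 = 11.7063. Triangle inequality is satisfied.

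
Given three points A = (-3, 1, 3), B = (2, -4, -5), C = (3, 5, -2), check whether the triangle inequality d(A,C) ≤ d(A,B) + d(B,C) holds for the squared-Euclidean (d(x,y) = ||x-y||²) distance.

d(A,B) = 5² + 5² + 8² = 114, d(B,C) = 1² + 9² + 3² = 91, d(A,C) = 6² + 4² + 5² = 77.
d(A,C) = 77 ≤ 114 + 91 = 205. Triangle inequality is satisfied.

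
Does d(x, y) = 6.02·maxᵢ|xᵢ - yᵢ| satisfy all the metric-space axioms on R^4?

Yes. The L∞ (Chebyshev) norm induces a metric on R^4, and multiplying a metric by a positive constant 6.02 > 0 preserves all four axioms: non-negativity (6.02·||x-y|| ≥ 0), identity (6.02·||x-y|| = 0 ⟺ ||x-y|| = 0 ⟺ x = y), symmetry (||x-y|| = ||y-x||), and the triangle inequality (6.02·||x-z|| ≤ 6.02·||x-y|| + 6.02·||y-z||). So d is a metric.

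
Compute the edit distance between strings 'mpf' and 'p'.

Let D[i][j] be the edit distance between the first i characters of 'mpf' and the first j characters of 'p', with D[i][0] = i, D[0][j] = j, and D[i][j] = D[i-1][j-1] if the characters match, else 1 + min(D[i-1][j], D[i][j-1], D[i-1][j-1]). Filling the table (rows: prefixes of 'mpf', columns: prefixes of 'p'):
     ε  p
  ε  0  1
  m  1  1
  p  2  1
  f  3  2
The bottom-right entry gives D[3][1] = 2, so no sequence of fewer than 2 edits works. Backtracking through the table gives one optimal edit sequence (2 edits):
  mpf → pf (del m @1)
  pf → p (del f @2)
Edit distance = 2.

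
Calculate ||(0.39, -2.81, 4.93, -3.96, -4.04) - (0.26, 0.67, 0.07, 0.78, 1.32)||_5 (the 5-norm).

(Σ|x_i - y_i|^5)^(1/5) = (|0.39 - 0.26|^5 + |-2.81 - 0.67|^5 + |4.93 - 0.07|^5 + |-3.96 - 0.78|^5 + |-4.04 - 1.32|^5)^(1/5)
= (0.13^5 + 3.48^5 + 4.86^5 + 4.74^5 + 5.36^5)^(1/5) ≈ (0 + 510.383 + 2711.3236 + 2392.7191 + 4424.09)^(1/5) = (10038.5157)^(1/5) ≈ 6.3144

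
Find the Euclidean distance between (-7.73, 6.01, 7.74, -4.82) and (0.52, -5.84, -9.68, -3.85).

√(Σ(x_i - y_i)²) = √((-7.73 - 0.52)² + (6.01 - (-5.84))² + (7.74 - (-9.68))² + (-4.82 - (-3.85))²)
= √((-8.25)² + 11.85² + 17.42² + (-0.97)²) = √(68.0625 + 140.4225 + 303.4564 + 0.9409) = √512.8823 ≈ 22.6469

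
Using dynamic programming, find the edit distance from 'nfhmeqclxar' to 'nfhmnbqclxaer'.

Let D[i][j] be the edit distance between the first i characters of 'nfhmeqclxar' and the first j characters of 'nfhmnbqclxaer', with D[i][0] = i, D[0][j] = j, and D[i][j] = D[i-1][j-1] if the characters match, else 1 + min(D[i-1][j], D[i][j-1], D[i-1][j-1]). Filling the table (rows: prefixes of 'nfhmeqclxar', columns: prefixes of 'nfhmnbqclxaer'):
     ε  n  f  h  m  n  b  q  c  l  x  a  e  r
  ε  0  1  2  3  4  5  6  7  8  9 10 11 12 13
  n  1  0  1  2  3  4  5  6  7  8  9 10 11 12
  f  2  1  0  1  2  3  4  5  6  7  8  9 10 11
  h  3  2  1  0  1  2  3  4  5  6  7  8  9 10
  m  4  3  2  1  0  1  2  3  4  5  6  7  8  9
  e  5  4  3  2  1  1  2  3  4  5  6  7  7  8
  q  6  5  4  3  2  2  2  2  3  4  5  6  7  8
  c  7  6  5  4  3  3  3  3  2  3  4  5  6  7
  l  8  7  6  5  4  4  4  4  3  2  3  4  5  6
  x  9  8  7  6  5  5  5  5  4  3  2  3  4  5
  a 10  9  8  7  6  6  6  6  5  4  3  2  3  4
  r 11 10  9  8  7  7  7  7  6  5  4  3  3  3
The bottom-right entry gives D[11][13] = 3, so no sequence of fewer than 3 edits works. Backtracking through the table gives one optimal edit sequence (3 edits):
  nfhmeqclxar → nfhmneqclxar (ins n @5)
  nfhmneqclxar → nfhmnbqclxar (sub e→b @6)
  nfhmnbqclxar → nfhmnbqclxaer (ins e @12)
Edit distance = 3.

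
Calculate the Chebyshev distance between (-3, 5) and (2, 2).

max(|x_i - y_i|) = max(|-3 - 2|, |5 - 2|) = max(5, 3) = 5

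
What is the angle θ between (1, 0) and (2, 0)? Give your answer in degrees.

With u = (1, 0), v = (2, 0):
u·v = 1·2 + 0·0 = 2 + 0 = 2.
|u| = √(1² + 0²) = √1, |v| = √(2² + 0²) = √4, so |u||v| = √(1·4) = √4 = 2.
cos θ = (u·v)/(|u||v|) = 2/2 = 1 (the vectors are parallel, pointing the same way)
θ = arccos(1) = 0°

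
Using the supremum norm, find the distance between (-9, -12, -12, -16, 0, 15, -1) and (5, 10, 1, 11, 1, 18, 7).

max(|x_i - y_i|) = max(|-9 - 5|, |-12 - 10|, |-12 - 1|, |-16 - 11|, |0 - 1|, |15 - 18|, |-1 - 7|) = max(14, 22, 13, 27, 1, 3, 8) = 27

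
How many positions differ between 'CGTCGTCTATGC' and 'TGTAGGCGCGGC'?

Differing positions: 1, 4, 6, 8, 9, 10. Hamming distance = 6.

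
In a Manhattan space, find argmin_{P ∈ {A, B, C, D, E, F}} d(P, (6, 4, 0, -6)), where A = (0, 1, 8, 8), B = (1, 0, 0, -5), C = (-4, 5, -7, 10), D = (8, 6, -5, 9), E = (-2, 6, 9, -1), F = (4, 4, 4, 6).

Distances: d(A) = 31, d(B) = 10, d(C) = 34, d(D) = 24, d(E) = 24, d(F) = 18. Nearest: B = (1, 0, 0, -5) with distance 10.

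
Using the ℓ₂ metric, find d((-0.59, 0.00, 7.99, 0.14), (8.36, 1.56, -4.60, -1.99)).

√(Σ(x_i - y_i)²) = √((-0.59 - 8.36)² + (0 - 1.56)² + (7.99 - (-4.6))² + (0.14 - (-1.99))²)
= √((-8.95)² + (-1.56)² + 12.59² + 2.13²) = √(80.1025 + 2.4336 + 158.5081 + 4.5369) = √245.5811 ≈ 15.671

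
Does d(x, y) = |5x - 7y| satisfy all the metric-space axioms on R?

No. d fails symmetry: d(6, 5) = |5·6 - 7·5| = |-5| = 5, but d(5, 6) = |5·5 - 7·6| = |-17| = 17. Since 5 ≠ 17, d(x,y) ≠ d(y,x) in general.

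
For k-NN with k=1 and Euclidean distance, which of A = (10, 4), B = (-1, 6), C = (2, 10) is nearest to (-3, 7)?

Distances: d(A) ≈ 13.3417, d(B) ≈ 2.2361, d(C) ≈ 5.831. Nearest: B = (-1, 6) with distance 2.2361.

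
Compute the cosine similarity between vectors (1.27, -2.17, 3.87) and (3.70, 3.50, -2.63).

With u = (1.27, -2.17, 3.87), v = (3.70, 3.50, -2.63):
u·v = 1.27·3.7 + (-2.17)·3.5 + 3.87·(-2.63) = 4.699 + (-7.595) + (-10.1781) = -13.0741.
|u| = √(1.27² + (-2.17)² + 3.87²) = √(1.6129 + 4.7089 + 14.9769) = √21.2987, |v| = √(3.7² + 3.5² + (-2.63)²) = √(13.69 + 12.25 + 6.9169) = √32.8569.
cos θ = (u·v)/(|u||v|) = -13.0741/(√21.2987·√32.8569) ≈ -0.4942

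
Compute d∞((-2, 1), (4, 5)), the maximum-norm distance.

max(|x_i - y_i|) = max(|-2 - 4|, |1 - 5|) = max(6, 4) = 6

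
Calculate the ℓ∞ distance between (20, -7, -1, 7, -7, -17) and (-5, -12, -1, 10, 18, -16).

max(|x_i - y_i|) = max(|20 - (-5)|, |-7 - (-12)|, |-1 - (-1)|, |7 - 10|, |-7 - 18|, |-17 - (-16)|) = max(25, 5, 0, 3, 25, 1) = 25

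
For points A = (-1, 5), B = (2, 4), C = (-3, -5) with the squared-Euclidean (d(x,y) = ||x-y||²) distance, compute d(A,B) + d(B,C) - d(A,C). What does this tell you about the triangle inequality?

d(A,B) = 3² + 1² = 10, d(B,C) = 5² + 9² = 106, d(A,C) = 2² + 10² = 104.
d(A,B) + d(B,C) - d(A,C) = 10 + 106 - 104 = 116 - 104 = 12. This is ≥ 0, so the triangle inequality holds for these points.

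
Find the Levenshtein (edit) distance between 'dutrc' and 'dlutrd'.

Let D[i][j] be the edit distance between the first i characters of 'dutrc' and the first j characters of 'dlutrd', with D[i][0] = i, D[0][j] = j, and D[i][j] = D[i-1][j-1] if the characters match, else 1 + min(D[i-1][j], D[i][j-1], D[i-1][j-1]). Filling the table (rows: prefixes of 'dutrc', columns: prefixes of 'dlutrd'):
     ε  d  l  u  t  r  d
  ε  0  1  2  3  4  5  6
  d  1  0  1  2  3  4  5
  u  2  1  1  1  2  3  4
  t  3  2  2  2  1  2  3
  r  4  3  3  3  2  1  2
  c  5  4  4  4  3  2  2
The bottom-right entry gives D[5][6] = 2, so no sequence of fewer than 2 edits works. Backtracking through the table gives one optimal edit sequence (2 edits):
  dutrc → dlutrc (ins l @2)
  dlutrc → dlutrd (sub c→d @6)
Edit distance = 2.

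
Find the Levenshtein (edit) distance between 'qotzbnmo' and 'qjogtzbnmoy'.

Let D[i][j] be the edit distance between the first i characters of 'qotzbnmo' and the first j characters of 'qjogtzbnmoy', with D[i][0] = i, D[0][j] = j, and D[i][j] = D[i-1][j-1] if the characters match, else 1 + min(D[i-1][j], D[i][j-1], D[i-1][j-1]). Filling the table (rows: prefixes of 'qotzbnmo', columns: prefixes of 'qjogtzbnmoy'):
     ε  q  j  o  g  t  z  b  n  m  o  y
  ε  0  1  2  3  4  5  6  7  8  9 10 11
  q  1  0  1  2  3  4  5  6  7  8  9 10
  o  2  1  1  1  2  3  4  5  6  7  8  9
  t  3  2  2  2  2  2  3  4  5  6  7  8
  z  4  3  3  3  3  3  2  3  4  5  6  7
  b  5  4  4  4  4  4  3  2  3  4  5  6
  n  6  5  5  5  5  5  4  3  2  3  4  5
  m  7  6  6  6  6  6  5  4  3  2  3  4
  o  8  7  7  6  7  7  6  5  4  3  2  3
The bottom-right entry gives D[8][11] = 3, so no sequence of fewer than 3 edits works. Backtracking through the table gives one optimal edit sequence (3 edits):
  qotzbnmo → qjotzbnmo (ins j @2)
  qjotzbnmo → qjogtzbnmo (ins g @4)
  qjogtzbnmo → qjogtzbnmoy (ins y @11)
Edit distance = 3.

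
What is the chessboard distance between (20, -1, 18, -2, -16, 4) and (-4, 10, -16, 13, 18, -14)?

max(|x_i - y_i|) = max(|20 - (-4)|, |-1 - 10|, |18 - (-16)|, |-2 - 13|, |-16 - 18|, |4 - (-14)|) = max(24, 11, 34, 15, 34, 18) = 34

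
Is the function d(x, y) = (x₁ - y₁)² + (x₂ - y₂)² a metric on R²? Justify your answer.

No. The squared Euclidean distance fails the triangle inequality. Counterexample: x = (0, 0), y = (4, 1), z = (8, 2). d(x,z) = 8² + 2² = 68, but d(x,y) + d(y,z) = (4² + 1²) + (4² + 1²) = 17 + 17 = 34. Since 68 > 34, the triangle inequality is violated. (Note: √d, the ordinary Euclidean distance, IS a metric.)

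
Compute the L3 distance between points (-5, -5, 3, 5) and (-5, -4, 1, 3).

(Σ|x_i - y_i|^3)^(1/3) = (|-5 - (-5)|^3 + |-5 - (-4)|^3 + |3 - 1|^3 + |5 - 3|^3)^(1/3)
= (0^3 + 1^3 + 2^3 + 2^3)^(1/3) = (0 + 1 + 8 + 8)^(1/3) = (17)^(1/3) ≈ 2.5713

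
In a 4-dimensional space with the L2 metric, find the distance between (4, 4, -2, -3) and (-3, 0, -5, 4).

(Σ|x_i - y_i|^2)^(1/2) = (|4 - (-3)|^2 + |4 - 0|^2 + |-2 - (-5)|^2 + |-3 - 4|^2)^(1/2)
= (7^2 + 4^2 + 3^2 + 7^2)^(1/2) = (49 + 16 + 9 + 49)^(1/2) = (123)^(1/2) ≈ 11.0905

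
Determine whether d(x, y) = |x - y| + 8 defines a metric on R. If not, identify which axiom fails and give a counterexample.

No. d fails identity of indiscernibles (specifically d(x,x) = 0): d(7, 7) = |7 - 7| + 8 = 0 + 8 = 8 ≠ 0.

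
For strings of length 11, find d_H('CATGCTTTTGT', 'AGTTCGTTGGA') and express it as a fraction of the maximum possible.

Differing positions: 1, 2, 4, 6, 9, 11. Hamming distance = 6. The maximum possible Hamming distance for length-11 strings is 11, so d_H/11 = 6/11 ≈ 0.5455.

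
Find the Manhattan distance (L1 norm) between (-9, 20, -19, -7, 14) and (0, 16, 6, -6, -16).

Σ|x_i - y_i| = |-9 - 0| + |20 - 16| + |-19 - 6| + |-7 - (-6)| + |14 - (-16)| = 9 + 4 + 25 + 1 + 30 = 69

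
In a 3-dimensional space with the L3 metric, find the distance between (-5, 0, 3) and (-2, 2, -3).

(Σ|x_i - y_i|^3)^(1/3) = (|-5 - (-2)|^3 + |0 - 2|^3 + |3 - (-3)|^3)^(1/3)
= (3^3 + 2^3 + 6^3)^(1/3) = (27 + 8 + 216)^(1/3) = (251)^(1/3) ≈ 6.308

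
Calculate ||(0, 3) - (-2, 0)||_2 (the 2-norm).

(Σ|x_i - y_i|^2)^(1/2) = (|0 - (-2)|^2 + |3 - 0|^2)^(1/2)
= (2^2 + 3^2)^(1/2) = (4 + 9)^(1/2) = (13)^(1/2) ≈ 3.6056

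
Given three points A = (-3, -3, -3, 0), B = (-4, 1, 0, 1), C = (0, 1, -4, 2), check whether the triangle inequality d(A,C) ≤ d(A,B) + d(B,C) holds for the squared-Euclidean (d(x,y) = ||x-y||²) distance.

d(A,B) = 1² + 4² + 3² + 1² = 27, d(B,C) = 4² + 0² + 4² + 1² = 33, d(A,C) = 3² + 4² + 1² + 2² = 30.
d(A,C) = 30 ≤ 27 + 33 = 60. Triangle inequality is satisfied.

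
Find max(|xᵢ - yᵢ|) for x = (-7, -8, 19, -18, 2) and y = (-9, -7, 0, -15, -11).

max(|x_i - y_i|) = max(|-7 - (-9)|, |-8 - (-7)|, |19 - 0|, |-18 - (-15)|, |2 - (-11)|) = max(2, 1, 19, 3, 13) = 19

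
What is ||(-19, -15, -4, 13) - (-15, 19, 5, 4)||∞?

max(|x_i - y_i|) = max(|-19 - (-15)|, |-15 - 19|, |-4 - 5|, |13 - 4|) = max(4, 34, 9, 9) = 34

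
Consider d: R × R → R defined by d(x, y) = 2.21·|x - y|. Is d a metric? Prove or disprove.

Yes. Since |x - y| is a metric on R and 2.21 > 0, the positive scalar multiple 2.21·|x - y| is also a metric: scaling by a positive constant preserves non-negativity, identity (d=0 ⟺ |x-y|=0 ⟺ x=y), symmetry, and the triangle inequality.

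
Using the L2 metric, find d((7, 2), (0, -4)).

√(Σ(x_i - y_i)²) = √((7 - 0)² + (2 - (-4))²)
= √(7² + 6²) = √(49 + 36) = √85 ≈ 9.2195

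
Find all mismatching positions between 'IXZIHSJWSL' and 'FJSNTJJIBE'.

Differing positions: 1, 2, 3, 4, 5, 6, 8, 9, 10. Hamming distance = 9.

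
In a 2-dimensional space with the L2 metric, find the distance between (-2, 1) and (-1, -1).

(Σ|x_i - y_i|^2)^(1/2) = (|-2 - (-1)|^2 + |1 - (-1)|^2)^(1/2)
= (1^2 + 2^2)^(1/2) = (1 + 4)^(1/2) = (5)^(1/2) ≈ 2.2361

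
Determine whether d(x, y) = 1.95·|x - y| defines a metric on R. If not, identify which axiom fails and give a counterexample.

Yes. Since |x - y| is a metric on R and 1.95 > 0, the positive scalar multiple 1.95·|x - y| is also a metric: scaling by a positive constant preserves non-negativity, identity (d=0 ⟺ |x-y|=0 ⟺ x=y), symmetry, and the triangle inequality.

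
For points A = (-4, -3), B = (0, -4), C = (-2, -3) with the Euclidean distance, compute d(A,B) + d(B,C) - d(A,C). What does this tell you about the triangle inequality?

d(A,B) = √(4² + 1²) = √17 ≈ 4.1231, d(B,C) = √(2² + 1²) = √5 ≈ 2.2361, d(A,C) = √(2² + 0²) = √4 = 2.
d(A,B) + d(B,C) - d(A,C) = 4.1231 + 2.2361 - 2 = 6.3592 - 2 = 4.3592 (to 4 decimal places). This is ≥ 0, so the triangle inequality holds for these points.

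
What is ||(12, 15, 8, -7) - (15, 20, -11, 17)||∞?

max(|x_i - y_i|) = max(|12 - 15|, |15 - 20|, |8 - (-11)|, |-7 - 17|) = max(3, 5, 19, 24) = 24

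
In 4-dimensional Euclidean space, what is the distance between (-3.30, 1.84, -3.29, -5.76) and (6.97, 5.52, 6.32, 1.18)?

√(Σ(x_i - y_i)²) = √((-3.3 - 6.97)² + (1.84 - 5.52)² + (-3.29 - 6.32)² + (-5.76 - 1.18)²)
= √((-10.27)² + (-3.68)² + (-9.61)² + (-6.94)²) = √(105.4729 + 13.5424 + 92.3521 + 48.1636) = √259.531 ≈ 16.11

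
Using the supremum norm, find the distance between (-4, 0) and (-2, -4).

max(|x_i - y_i|) = max(|-4 - (-2)|, |0 - (-4)|) = max(2, 4) = 4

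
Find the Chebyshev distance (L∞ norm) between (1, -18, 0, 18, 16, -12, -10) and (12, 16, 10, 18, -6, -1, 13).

max(|x_i - y_i|) = max(|1 - 12|, |-18 - 16|, |0 - 10|, |18 - 18|, |16 - (-6)|, |-12 - (-1)|, |-10 - 13|) = max(11, 34, 10, 0, 22, 11, 23) = 34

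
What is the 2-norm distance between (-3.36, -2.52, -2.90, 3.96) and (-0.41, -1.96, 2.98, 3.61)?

(Σ|x_i - y_i|^2)^(1/2) = (|-3.36 - (-0.41)|^2 + |-2.52 - (-1.96)|^2 + |-2.9 - 2.98|^2 + |3.96 - 3.61|^2)^(1/2)
= (2.95^2 + 0.56^2 + 5.88^2 + 0.35^2)^(1/2) = (8.7025 + 0.3136 + 34.5744 + 0.1225)^(1/2) = (43.713)^(1/2) ≈ 6.6116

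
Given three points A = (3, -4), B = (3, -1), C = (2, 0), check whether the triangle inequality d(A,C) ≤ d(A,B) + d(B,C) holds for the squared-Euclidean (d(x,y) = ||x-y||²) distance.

d(A,B) = 0² + 3² = 9, d(B,C) = 1² + 1² = 2, d(A,C) = 1² + 4² = 17.
d(A,C) = 17 > 9 + 2 = 11. Triangle inequality is VIOLATED. (Squared-Euclidean is not a metric — this is a counterexample.)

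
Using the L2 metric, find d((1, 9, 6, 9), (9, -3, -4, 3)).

√(Σ(x_i - y_i)²) = √((1 - 9)² + (9 - (-3))² + (6 - (-4))² + (9 - 3)²)
= √((-8)² + 12² + 10² + 6²) = √(64 + 144 + 100 + 36) = √344 ≈ 18.5472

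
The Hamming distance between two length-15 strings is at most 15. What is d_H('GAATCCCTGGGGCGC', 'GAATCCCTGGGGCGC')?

Differing positions: none. Hamming distance = 0. The maximum possible Hamming distance for length-15 strings is 15, so d_H/15 = 0/15 = 0.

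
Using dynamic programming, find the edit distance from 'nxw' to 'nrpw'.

Let D[i][j] be the edit distance between the first i characters of 'nxw' and the first j characters of 'nrpw', with D[i][0] = i, D[0][j] = j, and D[i][j] = D[i-1][j-1] if the characters match, else 1 + min(D[i-1][j], D[i][j-1], D[i-1][j-1]). Filling the table (rows: prefixes of 'nxw', columns: prefixes of 'nrpw'):
     ε  n  r  p  w
  ε  0  1  2  3  4
  n  1  0  1  2  3
  x  2  1  1  2  3
  w  3  2  2  2  2
The bottom-right entry gives D[3][4] = 2, so no sequence of fewer than 2 edits works. Backtracking through the table gives one optimal edit sequence (2 edits):
  nxw → nrxw (ins r @2)
  nrxw → nrpw (sub x→p @3)
Edit distance = 2.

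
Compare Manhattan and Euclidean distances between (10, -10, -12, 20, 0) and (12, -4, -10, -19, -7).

L1 = |10 - 12| + |-10 - (-4)| + |-12 - (-10)| + |20 - (-19)| + |0 - (-7)| = 2 + 6 + 2 + 39 + 7 = 56
L2 = √(2² + 6² + 2² + 39² + 7²) = √1614 ≈ 40.1746
L1 ≥ L2 always (equality iff movement is along one axis); L1 > L2 here.
Ratio L1/L2 = 56/√1614 ≈ 1.3939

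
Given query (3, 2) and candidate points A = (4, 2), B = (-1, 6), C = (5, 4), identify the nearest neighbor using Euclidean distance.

Distances: d(A) = 1, d(B) ≈ 5.6569, d(C) ≈ 2.8284. Nearest: A = (4, 2) with distance 1.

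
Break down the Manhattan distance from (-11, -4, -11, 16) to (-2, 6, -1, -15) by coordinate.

Σ|x_i - y_i| = |-11 - (-2)| + |-4 - 6| + |-11 - (-1)| + |16 - (-15)| = 9 + 10 + 10 + 31 = 60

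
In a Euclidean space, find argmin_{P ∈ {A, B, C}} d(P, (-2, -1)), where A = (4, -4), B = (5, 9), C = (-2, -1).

Distances: d(A) ≈ 6.7082, d(B) ≈ 12.2066, d(C) = 0. Nearest: C = (-2, -1) with distance 0.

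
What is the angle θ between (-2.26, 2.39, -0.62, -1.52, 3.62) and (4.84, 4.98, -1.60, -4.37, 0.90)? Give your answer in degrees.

With u = (-2.26, 2.39, -0.62, -1.52, 3.62), v = (4.84, 4.98, -1.60, -4.37, 0.90):
u·v = (-2.26)·4.84 + 2.39·4.98 + (-0.62)·(-1.6) + (-1.52)·(-4.37) + 3.62·0.9 = (-10.9384) + 11.9022 + 0.992 + 6.6424 + 3.258 = 11.8562.
|u| = √((-2.26)² + 2.39² + (-0.62)² + (-1.52)² + 3.62²) = √(5.1076 + 5.7121 + 0.3844 + 2.3104 + 13.1044) = √26.6189, |v| = √(4.84² + 4.98² + (-1.6)² + (-4.37)² + 0.9²) = √(23.4256 + 24.8004 + 2.56 + 19.0969 + 0.81) = √70.6929.
cos θ = (u·v)/(|u||v|) = 11.8562/(√26.6189·√70.6929) ≈ 0.273314
θ = arccos(0.273314) ≈ 74.14°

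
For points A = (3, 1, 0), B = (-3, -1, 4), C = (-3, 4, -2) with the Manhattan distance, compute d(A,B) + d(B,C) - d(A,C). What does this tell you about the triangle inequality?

d(A,B) = 6 + 2 + 4 = 12, d(B,C) = 0 + 5 + 6 = 11, d(A,C) = 6 + 3 + 2 = 11.
d(A,B) + d(B,C) - d(A,C) = 12 + 11 - 11 = 23 - 11 = 12. This is ≥ 0, so the triangle inequality holds for these points.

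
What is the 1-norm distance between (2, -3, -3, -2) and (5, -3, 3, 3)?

Σ|x_i - y_i| = |2 - 5| + |-3 - (-3)| + |-3 - 3| + |-2 - 3| = 3 + 0 + 6 + 5 = 14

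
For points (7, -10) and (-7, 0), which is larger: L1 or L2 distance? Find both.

L1 = |7 - (-7)| + |-10 - 0| = 14 + 10 = 24
L2 = √(14² + 10²) = √296 ≈ 17.2047
L1 ≥ L2 always (equality iff movement is along one axis); L1 > L2 here.
Ratio L1/L2 = 24/√296 ≈ 1.395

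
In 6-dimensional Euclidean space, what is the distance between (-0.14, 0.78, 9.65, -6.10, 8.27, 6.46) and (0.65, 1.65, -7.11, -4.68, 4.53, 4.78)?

√(Σ(x_i - y_i)²) = √((-0.14 - 0.65)² + (0.78 - 1.65)² + (9.65 - (-7.11))² + (-6.1 - (-4.68))² + (8.27 - 4.53)² + (6.46 - 4.78)²)
= √((-0.79)² + (-0.87)² + 16.76² + (-1.42)² + 3.74² + 1.68²) = √(0.6241 + 0.7569 + 280.8976 + 2.0164 + 13.9876 + 2.8224) = √301.105 ≈ 17.3524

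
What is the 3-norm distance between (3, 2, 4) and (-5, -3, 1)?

(Σ|x_i - y_i|^3)^(1/3) = (|3 - (-5)|^3 + |2 - (-3)|^3 + |4 - 1|^3)^(1/3)
= (8^3 + 5^3 + 3^3)^(1/3) = (512 + 125 + 27)^(1/3) = (664)^(1/3) ≈ 8.7241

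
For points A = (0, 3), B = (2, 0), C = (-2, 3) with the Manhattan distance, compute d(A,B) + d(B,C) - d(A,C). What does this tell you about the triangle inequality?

d(A,B) = 2 + 3 = 5, d(B,C) = 4 + 3 = 7, d(A,C) = 2 + 0 = 2.
d(A,B) + d(B,C) - d(A,C) = 5 + 7 - 2 = 12 - 2 = 10. This is ≥ 0, so the triangle inequality holds for these points.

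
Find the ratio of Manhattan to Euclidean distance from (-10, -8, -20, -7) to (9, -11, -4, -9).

L1 = |-10 - 9| + |-8 - (-11)| + |-20 - (-4)| + |-7 - (-9)| = 19 + 3 + 16 + 2 = 40
L2 = √(19² + 3² + 16² + 2²) = √630 ≈ 25.0998
L1 ≥ L2 always (equality iff movement is along one axis); L1 > L2 here.
Ratio L1/L2 = 40/√630 ≈ 1.5936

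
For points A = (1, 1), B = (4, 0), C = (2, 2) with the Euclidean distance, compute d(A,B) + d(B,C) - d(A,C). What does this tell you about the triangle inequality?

d(A,B) = √(3² + 1²) = √10 ≈ 3.1623, d(B,C) = √(2² + 2²) = √8 ≈ 2.8284, d(A,C) = √(1² + 1²) = √2 ≈ 1.4142.
d(A,B) + d(B,C) - d(A,C) = 3.1623 + 2.8284 - 1.4142 = 5.9907 - 1.4142 = 4.5765 (to 4 decimal places). This is ≥ 0, so the triangle inequality holds for these points.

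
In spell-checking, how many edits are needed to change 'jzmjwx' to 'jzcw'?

Let D[i][j] be the edit distance between the first i characters of 'jzmjwx' and the first j characters of 'jzcw', with D[i][0] = i, D[0][j] = j, and D[i][j] = D[i-1][j-1] if the characters match, else 1 + min(D[i-1][j], D[i][j-1], D[i-1][j-1]). Filling the table (rows: prefixes of 'jzmjwx', columns: prefixes of 'jzcw'):
     ε  j  z  c  w
  ε  0  1  2  3  4
  j  1  0  1  2  3
  z  2  1  0  1  2
  m  3  2  1  1  2
  j  4  3  2  2  2
  w  5  4  3  3  2
  x  6  5  4  4  3
The bottom-right entry gives D[6][4] = 3, so no sequence of fewer than 3 edits works. Backtracking through the table gives one optimal edit sequence (3 edits):
  jzmjwx → jzjwx (del m @3)
  jzjwx → jzcwx (sub j→c @3)
  jzcwx → jzcw (del x @5)
Edit distance = 3.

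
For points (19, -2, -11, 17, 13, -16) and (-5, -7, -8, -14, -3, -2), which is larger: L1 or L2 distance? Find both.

L1 = |19 - (-5)| + |-2 - (-7)| + |-11 - (-8)| + |17 - (-14)| + |13 - (-3)| + |-16 - (-2)| = 24 + 5 + 3 + 31 + 16 + 14 = 93
L2 = √(24² + 5² + 3² + 31² + 16² + 14²) = √2023 ≈ 44.9778
L1 ≥ L2 always (equality iff movement is along one axis); L1 > L2 here.
Ratio L1/L2 = 93/√2023 ≈ 2.0677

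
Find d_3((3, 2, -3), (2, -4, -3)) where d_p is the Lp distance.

(Σ|x_i - y_i|^3)^(1/3) = (|3 - 2|^3 + |2 - (-4)|^3 + |-3 - (-3)|^3)^(1/3)
= (1^3 + 6^3 + 0^3)^(1/3) = (1 + 216 + 0)^(1/3) = (217)^(1/3) ≈ 6.0092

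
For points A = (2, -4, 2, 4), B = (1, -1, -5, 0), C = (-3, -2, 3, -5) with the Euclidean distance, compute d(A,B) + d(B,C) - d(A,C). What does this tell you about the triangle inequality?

d(A,B) = √(1² + 3² + 7² + 4²) = √75 ≈ 8.6603, d(B,C) = √(4² + 1² + 8² + 5²) = √106 ≈ 10.2956, d(A,C) = √(5² + 2² + 1² + 9²) = √111 ≈ 10.5357.
d(A,B) + d(B,C) - d(A,C) = 8.6603 + 10.2956 - 10.5357 = 18.9559 - 10.5357 = 8.4202 (to 4 decimal places). This is ≥ 0, so the triangle inequality holds for these points.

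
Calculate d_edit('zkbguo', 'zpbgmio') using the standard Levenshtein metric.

Let D[i][j] be the edit distance between the first i characters of 'zkbguo' and the first j characters of 'zpbgmio', with D[i][0] = i, D[0][j] = j, and D[i][j] = D[i-1][j-1] if the characters match, else 1 + min(D[i-1][j], D[i][j-1], D[i-1][j-1]). Filling the table (rows: prefixes of 'zkbguo', columns: prefixes of 'zpbgmio'):
     ε  z  p  b  g  m  i  o
  ε  0  1  2  3  4  5  6  7
  z  1  0  1  2  3  4  5  6
  k  2  1  1  2  3  4  5  6
  b  3  2  2  1  2  3  4  5
  g  4  3  3  2  1  2  3  4
  u  5  4  4  3  2  2  3  4
  o  6  5  5  4  3  3  3  3
The bottom-right entry gives D[6][7] = 3, so no sequence of fewer than 3 edits works. Backtracking through the table gives one optimal edit sequence (3 edits):
  zkbguo → zpbguo (sub k→p @2)
  zpbguo → zpbgmuo (ins m @5)
  zpbgmuo → zpbgmio (sub u→i @6)
Edit distance = 3.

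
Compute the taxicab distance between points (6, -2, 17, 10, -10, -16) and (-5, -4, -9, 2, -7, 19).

Σ|x_i - y_i| = |6 - (-5)| + |-2 - (-4)| + |17 - (-9)| + |10 - 2| + |-10 - (-7)| + |-16 - 19| = 11 + 2 + 26 + 8 + 3 + 35 = 85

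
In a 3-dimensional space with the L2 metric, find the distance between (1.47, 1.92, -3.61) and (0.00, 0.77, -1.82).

(Σ|x_i - y_i|^2)^(1/2) = (|1.47 - 0|^2 + |1.92 - 0.77|^2 + |-3.61 - (-1.82)|^2)^(1/2)
= (1.47^2 + 1.15^2 + 1.79^2)^(1/2) = (2.1609 + 1.3225 + 3.2041)^(1/2) = (6.6875)^(1/2) ≈ 2.586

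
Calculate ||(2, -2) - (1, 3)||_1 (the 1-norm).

Σ|x_i - y_i| = |2 - 1| + |-2 - 3| = 1 + 5 = 6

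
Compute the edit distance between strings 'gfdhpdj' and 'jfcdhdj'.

Let D[i][j] be the edit distance between the first i characters of 'gfdhpdj' and the first j characters of 'jfcdhdj', with D[i][0] = i, D[0][j] = j, and D[i][j] = D[i-1][j-1] if the characters match, else 1 + min(D[i-1][j], D[i][j-1], D[i-1][j-1]). Filling the table (rows: prefixes of 'gfdhpdj', columns: prefixes of 'jfcdhdj'):
     ε  j  f  c  d  h  d  j
  ε  0  1  2  3  4  5  6  7
  g  1  1  2  3  4  5  6  7
  f  2  2  1  2  3  4  5  6
  d  3  3  2  2  2  3  4  5
  h  4  4  3  3  3  2  3  4
  p  5  5  4  4  4  3  3  4
  d  6  6  5  5  4  4  3  4
  j  7  6  6  6  5  5  4  3
The bottom-right entry gives D[7][7] = 3, so no sequence of fewer than 3 edits works. Backtracking through the table gives one optimal edit sequence (3 edits):
  gfdhpdj → jfdhpdj (sub g→j @1)
  jfdhpdj → jfcdhpdj (ins c @3)
  jfcdhpdj → jfcdhdj (del p @6)
Edit distance = 3.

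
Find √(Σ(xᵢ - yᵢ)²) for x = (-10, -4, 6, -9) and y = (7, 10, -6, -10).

√(Σ(x_i - y_i)²) = √((-10 - 7)² + (-4 - 10)² + (6 - (-6))² + (-9 - (-10))²)
= √((-17)² + (-14)² + 12² + 1²) = √(289 + 196 + 144 + 1) = √630 ≈ 25.0998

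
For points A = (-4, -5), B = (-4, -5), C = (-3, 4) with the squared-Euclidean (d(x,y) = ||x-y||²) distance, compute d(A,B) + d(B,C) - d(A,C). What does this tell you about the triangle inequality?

d(A,B) = 0² + 0² = 0, d(B,C) = 1² + 9² = 82, d(A,C) = 1² + 9² = 82.
d(A,B) + d(B,C) - d(A,C) = 0 + 82 - 82 = 82 - 82 = 0. This is ≥ 0, so the triangle inequality holds for these points.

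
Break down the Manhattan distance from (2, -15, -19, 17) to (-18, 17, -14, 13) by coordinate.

Σ|x_i - y_i| = |2 - (-18)| + |-15 - 17| + |-19 - (-14)| + |17 - 13| = 20 + 32 + 5 + 4 = 61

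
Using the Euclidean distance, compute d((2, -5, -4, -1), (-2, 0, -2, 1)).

(Σ|x_i - y_i|^2)^(1/2) = (|2 - (-2)|^2 + |-5 - 0|^2 + |-4 - (-2)|^2 + |-1 - 1|^2)^(1/2)
= (4^2 + 5^2 + 2^2 + 2^2)^(1/2) = (16 + 25 + 4 + 4)^(1/2) = (49)^(1/2) = 7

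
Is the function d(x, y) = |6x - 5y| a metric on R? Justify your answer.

No. d fails symmetry: d(3, 6) = |6·3 - 5·6| = |-12| = 12, but d(6, 3) = |6·6 - 5·3| = |21| = 21. Since 12 ≠ 21, d(x,y) ≠ d(y,x) in general.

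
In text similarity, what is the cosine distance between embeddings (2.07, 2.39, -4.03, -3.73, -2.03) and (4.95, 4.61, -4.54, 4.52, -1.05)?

With u = (2.07, 2.39, -4.03, -3.73, -2.03), v = (4.95, 4.61, -4.54, 4.52, -1.05):
u·v = 2.07·4.95 + 2.39·4.61 + (-4.03)·(-4.54) + (-3.73)·4.52 + (-2.03)·(-1.05) = 10.2465 + 11.0179 + 18.2962 + (-16.8596) + 2.1315 = 24.8325.
|u| = √(2.07² + 2.39² + (-4.03)² + (-3.73)² + (-2.03)²) = √(4.2849 + 5.7121 + 16.2409 + 13.9129 + 4.1209) = √44.2717, |v| = √(4.95² + 4.61² + (-4.54)² + 4.52² + (-1.05)²) = √(24.5025 + 21.2521 + 20.6116 + 20.4304 + 1.1025) = √87.8991.
cos θ = (u·v)/(|u||v|) = 24.8325/(√44.2717·√87.8991) ≈ 0.3981
Cosine distance = 1 - cos θ ≈ 1 - 0.3981 = 0.6019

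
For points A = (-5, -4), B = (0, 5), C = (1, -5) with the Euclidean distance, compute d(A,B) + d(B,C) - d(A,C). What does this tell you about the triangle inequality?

d(A,B) = √(5² + 9²) = √106 ≈ 10.2956, d(B,C) = √(1² + 10²) = √101 ≈ 10.0499, d(A,C) = √(6² + 1²) = √37 ≈ 6.0828.
d(A,B) + d(B,C) - d(A,C) = 10.2956 + 10.0499 - 6.0828 = 20.3455 - 6.0828 = 14.2627 (to 4 decimal places). This is ≥ 0, so the triangle inequality holds for these points.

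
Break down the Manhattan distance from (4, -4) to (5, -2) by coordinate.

Σ|x_i - y_i| = |4 - 5| + |-4 - (-2)| = 1 + 2 = 3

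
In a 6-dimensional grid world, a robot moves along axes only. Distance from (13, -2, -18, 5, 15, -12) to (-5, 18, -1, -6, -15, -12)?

Σ|x_i - y_i| = |13 - (-5)| + |-2 - 18| + |-18 - (-1)| + |5 - (-6)| + |15 - (-15)| + |-12 - (-12)| = 18 + 20 + 17 + 11 + 30 + 0 = 96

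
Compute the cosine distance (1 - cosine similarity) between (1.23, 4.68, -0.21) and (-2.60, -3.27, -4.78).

With u = (1.23, 4.68, -0.21), v = (-2.60, -3.27, -4.78):
u·v = 1.23·(-2.6) + 4.68·(-3.27) + (-0.21)·(-4.78) = (-3.198) + (-15.3036) + 1.0038 = -17.4978.
|u| = √(1.23² + 4.68² + (-0.21)²) = √(1.5129 + 21.9024 + 0.0441) = √23.4594, |v| = √((-2.6)² + (-3.27)² + (-4.78)²) = √(6.76 + 10.6929 + 22.8484) = √40.3013.
cos θ = (u·v)/(|u||v|) = -17.4978/(√23.4594·√40.3013) ≈ -0.5691
Cosine distance = 1 - cos θ ≈ 1 - (-0.5691) = 1.5691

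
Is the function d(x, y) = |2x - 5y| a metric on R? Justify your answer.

No. d fails symmetry: d(6, 1) = |2·6 - 5·1| = |7| = 7, but d(1, 6) = |2·1 - 5·6| = |-28| = 28. Since 7 ≠ 28, d(x,y) ≠ d(y,x) in general.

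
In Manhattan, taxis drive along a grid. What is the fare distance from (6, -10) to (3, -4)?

Σ|x_i - y_i| = |6 - 3| + |-10 - (-4)| = 3 + 6 = 9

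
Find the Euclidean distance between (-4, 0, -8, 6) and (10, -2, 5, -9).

√(Σ(x_i - y_i)²) = √((-4 - 10)² + (0 - (-2))² + (-8 - 5)² + (6 - (-9))²)
= √((-14)² + 2² + (-13)² + 15²) = √(196 + 4 + 169 + 225) = √594 ≈ 24.3721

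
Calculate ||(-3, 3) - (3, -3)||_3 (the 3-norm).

(Σ|x_i - y_i|^3)^(1/3) = (|-3 - 3|^3 + |3 - (-3)|^3)^(1/3)
= (6^3 + 6^3)^(1/3) = (216 + 216)^(1/3) = (432)^(1/3) ≈ 7.5595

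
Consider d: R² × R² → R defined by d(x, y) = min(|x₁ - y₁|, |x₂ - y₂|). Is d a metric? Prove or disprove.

No. d fails identity of indiscernibles: take x = (4, 0) and y = (4, 2). Then d(x,y) = min(|4 - 4|, |0 - 2|) = min(0, 2) = 0, yet x ≠ y.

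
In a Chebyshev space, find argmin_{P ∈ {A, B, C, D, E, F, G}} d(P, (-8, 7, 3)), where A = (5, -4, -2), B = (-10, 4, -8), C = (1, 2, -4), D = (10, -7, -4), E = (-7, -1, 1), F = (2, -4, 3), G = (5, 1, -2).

Distances: d(A) = 13, d(B) = 11, d(C) = 9, d(D) = 18, d(E) = 8, d(F) = 11, d(G) = 13. Nearest: E = (-7, -1, 1) with distance 8.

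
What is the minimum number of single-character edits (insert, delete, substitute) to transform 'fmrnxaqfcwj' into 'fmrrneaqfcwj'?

Let D[i][j] be the edit distance between the first i characters of 'fmrnxaqfcwj' and the first j characters of 'fmrrneaqfcwj', with D[i][0] = i, D[0][j] = j, and D[i][j] = D[i-1][j-1] if the characters match, else 1 + min(D[i-1][j], D[i][j-1], D[i-1][j-1]). Filling the table (rows: prefixes of 'fmrnxaqfcwj', columns: prefixes of 'fmrrneaqfcwj'):
     ε  f  m  r  r  n  e  a  q  f  c  w  j
  ε  0  1  2  3  4  5  6  7  8  9 10 11 12
  f  1  0  1  2  3  4  5  6  7  8  9 10 11
  m  2  1  0  1  2  3  4  5  6  7  8  9 10
  r  3  2  1  0  1  2  3  4  5  6  7  8  9
  n  4  3  2  1  1  1  2  3  4  5  6  7  8
  x  5  4  3  2  2  2  2  3  4  5  6  7  8
  a  6  5  4  3  3  3  3  2  3  4  5  6  7
  q  7  6  5  4  4  4  4  3  2  3  4  5  6
  f  8  7  6  5  5  5  5  4  3  2  3  4  5
  c  9  8  7  6  6  6  6  5  4  3  2  3  4
  w 10  9  8  7  7  7  7  6  5  4  3  2  3
  j 11 10  9  8  8  8  8  7  6  5  4  3  2
The bottom-right entry gives D[11][12] = 2, so no sequence of fewer than 2 edits works. Backtracking through the table gives one optimal edit sequence (2 edits):
  fmrnxaqfcwj → fmrrnxaqfcwj (ins r @3)
  fmrrnxaqfcwj → fmrrneaqfcwj (sub x→e @6)
Edit distance = 2.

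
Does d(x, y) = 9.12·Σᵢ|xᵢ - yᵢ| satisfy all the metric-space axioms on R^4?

Yes. The L1 (Manhattan) norm induces a metric on R^4, and multiplying a metric by a positive constant 9.12 > 0 preserves all four axioms: non-negativity (9.12·||x-y|| ≥ 0), identity (9.12·||x-y|| = 0 ⟺ ||x-y|| = 0 ⟺ x = y), symmetry (||x-y|| = ||y-x||), and the triangle inequality (9.12·||x-z|| ≤ 9.12·||x-y|| + 9.12·||y-z||). So d is a metric.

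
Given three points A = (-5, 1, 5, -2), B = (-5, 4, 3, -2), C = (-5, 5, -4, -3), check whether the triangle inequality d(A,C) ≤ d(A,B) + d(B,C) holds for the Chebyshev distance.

d(A,B) = max(0, 3, 2, 0) = 3, d(B,C) = max(0, 1, 7, 1) = 7, d(A,C) = max(0, 4, 9, 1) = 9.
d(A,C) = 9 ≤ 3 + 7 = 10. Triangle inequality is satisfied.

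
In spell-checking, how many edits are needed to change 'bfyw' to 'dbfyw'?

Let D[i][j] be the edit distance between the first i characters of 'bfyw' and the first j characters of 'dbfyw', with D[i][0] = i, D[0][j] = j, and D[i][j] = D[i-1][j-1] if the characters match, else 1 + min(D[i-1][j], D[i][j-1], D[i-1][j-1]). Filling the table (rows: prefixes of 'bfyw', columns: prefixes of 'dbfyw'):
     ε  d  b  f  y  w
  ε  0  1  2  3  4  5
  b  1  1  1  2  3  4
  f  2  2  2  1  2  3
  y  3  3  3  2  1  2
  w  4  4  4  3  2  1
The bottom-right entry gives D[4][5] = 1, so no sequence of fewer than 1 edit works. Backtracking through the table gives one optimal edit sequence (1 edit):
  bfyw → dbfyw (ins d @1)
Edit distance = 1.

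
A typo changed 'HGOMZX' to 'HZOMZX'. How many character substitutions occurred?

Differing positions: 2. Hamming distance = 1.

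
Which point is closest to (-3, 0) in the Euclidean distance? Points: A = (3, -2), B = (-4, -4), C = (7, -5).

Distances: d(A) ≈ 6.3246, d(B) ≈ 4.1231, d(C) ≈ 11.1803. Nearest: B = (-4, -4) with distance 4.1231.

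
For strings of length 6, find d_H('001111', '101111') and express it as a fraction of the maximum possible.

Differing positions: 1. Hamming distance = 1. The maximum possible Hamming distance for length-6 strings is 6, so d_H/6 = 1/6 ≈ 0.1667.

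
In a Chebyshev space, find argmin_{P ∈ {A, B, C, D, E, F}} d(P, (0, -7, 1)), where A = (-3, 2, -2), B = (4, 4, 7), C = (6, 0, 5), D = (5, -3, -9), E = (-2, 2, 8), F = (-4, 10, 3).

Distances: d(A) = 9, d(B) = 11, d(C) = 7, d(D) = 10, d(E) = 9, d(F) = 17. Nearest: C = (6, 0, 5) with distance 7.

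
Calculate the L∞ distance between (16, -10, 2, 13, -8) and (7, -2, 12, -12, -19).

max(|x_i - y_i|) = max(|16 - 7|, |-10 - (-2)|, |2 - 12|, |13 - (-12)|, |-8 - (-19)|) = max(9, 8, 10, 25, 11) = 25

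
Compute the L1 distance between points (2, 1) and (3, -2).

Σ|x_i - y_i| = |2 - 3| + |1 - (-2)| = 1 + 3 = 4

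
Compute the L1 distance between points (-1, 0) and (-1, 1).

Σ|x_i - y_i| = |-1 - (-1)| + |0 - 1| = 0 + 1 = 1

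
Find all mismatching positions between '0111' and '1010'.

Differing positions: 1, 2, 4. Hamming distance = 3.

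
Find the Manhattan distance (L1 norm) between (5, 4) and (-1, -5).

Σ|x_i - y_i| = |5 - (-1)| + |4 - (-5)| = 6 + 9 = 15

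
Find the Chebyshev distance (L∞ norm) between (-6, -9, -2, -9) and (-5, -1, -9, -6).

max(|x_i - y_i|) = max(|-6 - (-5)|, |-9 - (-1)|, |-2 - (-9)|, |-9 - (-6)|) = max(1, 8, 7, 3) = 8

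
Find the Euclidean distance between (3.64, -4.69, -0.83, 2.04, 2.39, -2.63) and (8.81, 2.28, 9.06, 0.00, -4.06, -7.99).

√(Σ(x_i - y_i)²) = √((3.64 - 8.81)² + (-4.69 - 2.28)² + (-0.83 - 9.06)² + (2.04 - 0)² + (2.39 - (-4.06))² + (-2.63 - (-7.99))²)
= √((-5.17)² + (-6.97)² + (-9.89)² + 2.04² + 6.45² + 5.36²) = √(26.7289 + 48.5809 + 97.8121 + 4.1616 + 41.6025 + 28.7296) = √247.6156 ≈ 15.7358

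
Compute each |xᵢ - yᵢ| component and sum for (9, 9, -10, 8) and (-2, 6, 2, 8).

Σ|x_i - y_i| = |9 - (-2)| + |9 - 6| + |-10 - 2| + |8 - 8| = 11 + 3 + 12 + 0 = 26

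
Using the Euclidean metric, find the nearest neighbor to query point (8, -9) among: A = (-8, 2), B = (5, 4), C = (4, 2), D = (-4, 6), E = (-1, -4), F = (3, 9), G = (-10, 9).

Distances: d(A) ≈ 19.4165, d(B) ≈ 13.3417, d(C) ≈ 11.7047, d(D) ≈ 19.2094, d(E) ≈ 10.2956, d(F) ≈ 18.6815, d(G) ≈ 25.4558. Nearest: E = (-1, -4) with distance 10.2956.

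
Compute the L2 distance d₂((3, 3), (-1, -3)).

√(Σ(x_i - y_i)²) = √((3 - (-1))² + (3 - (-3))²)
= √(4² + 6²) = √(16 + 36) = √52 ≈ 7.2111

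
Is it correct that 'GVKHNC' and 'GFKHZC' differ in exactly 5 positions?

Differing positions: 2, 5. Hamming distance = 2, so the claim that d_H = 5 is false.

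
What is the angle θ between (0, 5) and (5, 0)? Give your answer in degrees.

With u = (0, 5), v = (5, 0):
u·v = 0·5 + 5·0 = 0 + 0 = 0.
|u| = √(0² + 5²) = √25, |v| = √(5² + 0²) = √25, so |u||v| = √(25·25) = √625 = 25.
cos θ = (u·v)/(|u||v|) = 0/25 = 0 (the vectors are orthogonal)
θ = arccos(0) = 90°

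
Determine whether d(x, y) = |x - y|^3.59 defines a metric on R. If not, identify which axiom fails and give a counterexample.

No. d(x,y) = |x-y|^3.59 fails the triangle inequality since p = 3.59 > 1. Counterexample: x = 1, y = 7, z = 12. d(x,z) = |1 - 12|^3.59 = 11^3.59 ≈ 5477.7189, but d(x,y) + d(y,z) = 6^3.59 + 5^3.59 ≈ 621.6744 + 323.0742 = 944.7486. Since 5477.7189 > 944.7486, the triangle inequality is violated.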